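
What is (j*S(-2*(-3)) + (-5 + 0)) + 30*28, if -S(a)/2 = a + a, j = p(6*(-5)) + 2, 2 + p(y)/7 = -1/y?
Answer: 5587/5 ≈ 1117.4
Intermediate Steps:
p(y) = -14 - 7/y (p(y) = -14 + 7*(-1/y) = -14 - 7/y)
j = -353/30 (j = (-14 - 7/(6*(-5))) + 2 = (-14 - 7/(-30)) + 2 = (-14 - 7*(-1/30)) + 2 = (-14 + 7/30) + 2 = -413/30 + 2 = -353/30 ≈ -11.767)
S(a) = -4*a (S(a) = -2*(a + a) = -4*a)
(j*S(-2*(-3)) + (-5 + 0)) + 30*28 = (-(-706)*(-2*(-3))/15 + (-5 + 0)) + 30*28 = (-(-706)*6/15 - 5) + 840 = (-353/30*(-24) - 5) + 840 = (1412/5 - 5) + 840 = 1387/5 + 840 = 5587/5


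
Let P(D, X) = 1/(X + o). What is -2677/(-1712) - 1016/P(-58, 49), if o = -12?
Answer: -64354827/1712 ≈ -37590.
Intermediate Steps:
P(D, X) = 1/(-12 + X) (P(D, X) = 1/(X - 12) = 1/(-12 + X))
-2677/(-1712) - 1016/P(-58, 49) = -2677/(-1712) - 1016/(1/(-12 + 49)) = -2677*(-1/1712) - 1016/(1/37) = 2677/1712 - 1016/1/37 = 2677/1712 - 1016*37 = 2677/1712 - 37592 = -64354827/1712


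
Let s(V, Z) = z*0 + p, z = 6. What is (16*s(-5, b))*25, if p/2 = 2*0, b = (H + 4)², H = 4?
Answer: 0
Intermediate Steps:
b = 64 (b = (4 + 4)² = 8² = 64)
p = 0 (p = 2*(2*0) = 2*0 = 0)
s(V, Z) = 0 (s(V, Z) = 6*0 + 0 = 0 + 0 = 0)
(16*s(-5, b))*25 = (16*0)*25 = 0*25 = 0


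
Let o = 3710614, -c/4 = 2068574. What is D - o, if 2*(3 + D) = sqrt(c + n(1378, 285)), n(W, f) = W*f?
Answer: -3710617 + I*sqrt(7881566)/2 ≈ -3.7106e+6 + 1403.7*I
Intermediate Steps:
c = -8274296 (c = -4*2068574 = -8274296)
D = -3 + I*sqrt(7881566)/2 (D = -3 + sqrt(-8274296 + 1378*285)/2 = -3 + sqrt(-8274296 + 392730)/2 = -3 + sqrt(-7881566)/2 = -3 + (I*sqrt(7881566))/2 = -3 + I*sqrt(7881566)/2 ≈ -3.0 + 1403.7*I)
D - o = (-3 + I*sqrt(7881566)/2) - 1*3710614 = (-3 + I*sqrt(7881566)/2) - 3710614 = -3710617 + I*sqrt(7881566)/2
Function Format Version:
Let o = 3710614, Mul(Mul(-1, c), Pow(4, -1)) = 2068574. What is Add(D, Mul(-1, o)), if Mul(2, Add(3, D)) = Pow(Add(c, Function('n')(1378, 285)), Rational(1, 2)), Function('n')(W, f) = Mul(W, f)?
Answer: Add(-3710617, Mul(Rational(1, 2), I, Pow(7881566, Rational(1, 2)))) ≈ Add(-3.7106e+6, Mul(1403.7, I))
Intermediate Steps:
c = -8274296 (c = Mul(-4, 2068574) = -8274296)
D = Add(-3, Mul(Rational(1, 2), I, Pow(7881566, Rational(1, 2)))) (D = Add(-3, Mul(Rational(1, 2), Pow(Add(-8274296, Mul(1378, 285)), Rational(1, 2)))) = Add(-3, Mul(Rational(1, 2), Pow(Add(-8274296, 392730), Rational(1, 2)))) = Add(-3, Mul(Rational(1, 2), Pow(-7881566, Rational(1, 2)))) = Add(-3, Mul(Rational(1, 2), Mul(I, Pow(7881566, Rational(1, 2))))) = Add(-3, Mul(Rational(1, 2), I, Pow(7881566, Rational(1, 2)))) ≈ Add(-3.0000, Mul(1403.7, I)))
Add(D, Mul(-1, o)) = Add(Add(-3, Mul(Rational(1, 2), I, Pow(7881566, Rational(1, 2)))), Mul(-1, 3710614)) = Add(Add(-3, Mul(Rational(1, 2), I, Pow(7881566, Rational(1, 2)))), -3710614) = Add(-3710617, Mul(Rational(1, 2), I, Pow(7881566, Rational(1, 2))))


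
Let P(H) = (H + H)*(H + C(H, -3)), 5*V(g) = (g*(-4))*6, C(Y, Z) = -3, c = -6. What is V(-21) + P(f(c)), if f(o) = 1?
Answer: 484/5 ≈ 96.800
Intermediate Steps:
V(g) = -24*g/5 (V(g) = ((g*(-4))*6)/5 = (-4*g*6)/5 = (-24*g)/5 = -24*g/5)
P(H) = 2*H*(-3 + H) (P(H) = (H + H)*(H - 3) = (2*H)*(-3 + H) = 2*H*(-3 + H))
V(-21) + P(f(c)) = -24/5*(-21) + 2*1*(-3 + 1) = 504/5 + 2*1*(-2) = 504/5 - 4 = 484/5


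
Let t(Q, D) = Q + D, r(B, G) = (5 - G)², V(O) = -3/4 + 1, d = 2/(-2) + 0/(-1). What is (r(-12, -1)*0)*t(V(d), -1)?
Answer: 0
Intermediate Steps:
d = -1 (d = 2*(-½) + 0*(-1) = -1 + 0 = -1)
V(O) = ¼ (V(O) = -3*¼ + 1 = -¾ + 1 = ¼)
t(Q, D) = D + Q
(r(-12, -1)*0)*t(V(d), -1) = ((-5 - 1)²*0)*(-1 + ¼) = ((-6)²*0)*(-¾) = (36*0)*(-¾) = 0*(-¾) = 0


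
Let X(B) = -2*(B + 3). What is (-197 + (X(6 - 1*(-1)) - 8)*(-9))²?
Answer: 3025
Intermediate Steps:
X(B) = -6 - 2*B (X(B) = -2*(3 + B) = -6 - 2*B)
(-197 + (X(6 - 1*(-1)) - 8)*(-9))² = (-197 + ((-6 - 2*(6 - 1*(-1))) - 8)*(-9))² = (-197 + ((-6 - 2*(6 + 1)) - 8)*(-9))² = (-197 + ((-6 - 2*7) - 8)*(-9))² = (-197 + ((-6 - 14) - 8)*(-9))² = (-197 + (-20 - 8)*(-9))² = (-197 - 28*(-9))² = (-197 + 252)² = 55² = 3025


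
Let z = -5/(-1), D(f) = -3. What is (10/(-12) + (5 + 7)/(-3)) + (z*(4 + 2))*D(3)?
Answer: -569/6 ≈ -94.833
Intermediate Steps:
z = 5 (z = -5*(-1) = 5)
(10/(-12) + (5 + 7)/(-3)) + (z*(4 + 2))*D(3) = (10/(-12) + (5 + 7)/(-3)) + (5*(4 + 2))*(-3) = (10*(-1/12) + 12*(-⅓)) + (5*6)*(-3) = (-⅚ - 4) + 30*(-3) = -29/6 - 90 = -569/6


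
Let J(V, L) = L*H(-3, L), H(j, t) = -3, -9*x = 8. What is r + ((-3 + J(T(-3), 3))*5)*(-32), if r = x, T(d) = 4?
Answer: 17272/9 ≈ 1919.1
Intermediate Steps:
x = -8/9 (x = -⅑*8 = -8/9 ≈ -0.88889)
r = -8/9 ≈ -0.88889
J(V, L) = -3*L (J(V, L) = L*(-3) = -3*L)
r + ((-3 + J(T(-3), 3))*5)*(-32) = -8/9 + ((-3 - 3*3)*5)*(-32) = -8/9 + ((-3 - 9)*5)*(-32) = -8/9 - 12*5*(-32) = -8/9 - 60*(-32) = -8/9 + 1920 = 17272/9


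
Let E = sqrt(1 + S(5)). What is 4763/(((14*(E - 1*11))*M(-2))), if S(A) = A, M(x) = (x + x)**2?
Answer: -52393/25760 - 4763*sqrt(6)/25760 ≈ -2.4868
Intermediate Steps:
M(x) = 4*x**2 (M(x) = (2*x)**2 = 4*x**2)
E = sqrt(6) (E = sqrt(1 + 5) = sqrt(6) ≈ 2.4495)
4763/(((14*(E - 1*11))*M(-2))) = 4763/(((14*(sqrt(6) - 1*11))*(4*(-2)**2))) = 4763/(((14*(sqrt(6) - 11))*(4*4))) = 4763/(((14*(-11 + sqrt(6)))*16)) = 4763/(((-154 + 14*sqrt(6))*16)) = 4763/(-2464 + 224*sqrt(6))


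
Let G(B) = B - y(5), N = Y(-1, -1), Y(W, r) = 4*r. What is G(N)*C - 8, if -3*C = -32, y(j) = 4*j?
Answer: -264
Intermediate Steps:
C = 32/3 (C = -⅓*(-32) = 32/3 ≈ 10.667)
N = -4 (N = 4*(-1) = -4)
G(B) = -20 + B (G(B) = B - 4*5 = B - 1*20 = B - 20 = -20 + B)
G(N)*C - 8 = (-20 - 4)*(32/3) - 8 = -24*32/3 - 8 = -256 - 8 = -264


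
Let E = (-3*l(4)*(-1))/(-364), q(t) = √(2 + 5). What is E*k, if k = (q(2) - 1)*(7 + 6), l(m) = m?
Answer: 3/7 - 3*√7/7 ≈ -0.70532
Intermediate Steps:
q(t) = √7
E = -3/91 (E = (-3*4*(-1))/(-364) = -12*(-1)*(-1/364) = 12*(-1/364) = -3/91 ≈ -0.032967)
k = -13 + 13*√7 (k = (√7 - 1)*(7 + 6) = (-1 + √7)*13 = -13 + 13*√7 ≈ 21.395)
E*k = -3*(-13 + 13*√7)/91 = 3/7 - 3*√7/7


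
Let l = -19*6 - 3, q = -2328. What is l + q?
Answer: -2445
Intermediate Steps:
l = -117 (l = -114 - 3 = -117)
l + q = -117 - 2328 = -2445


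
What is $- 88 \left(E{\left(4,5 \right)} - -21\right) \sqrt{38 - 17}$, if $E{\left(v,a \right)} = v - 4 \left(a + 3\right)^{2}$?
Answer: $20328 \sqrt{21} \approx 93155.0$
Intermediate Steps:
$E{\left(v,a \right)} = v - 4 \left(3 + a\right)^{2}$
$- 88 \left(E{\left(4,5 \right)} - -21\right) \sqrt{38 - 17} = - 88 \left(\left(4 - 4 \left(3 + 5\right)^{2}\right) - -21\right) \sqrt{38 - 17} = - 88 \left(\left(4 - 4 \cdot 8^{2}\right) + 21\right) \sqrt{21} = - 88 \left(\left(4 - 256\right) + 21\right) \sqrt{21} = - 88 \left(-252 + 21\right) \sqrt{21} = \left(-88\right) \left(-231\right) \sqrt{21} = 20328 \sqrt{21}$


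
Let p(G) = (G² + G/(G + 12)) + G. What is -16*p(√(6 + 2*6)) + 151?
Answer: -943/7 - 368*√2/7 ≈ -209.06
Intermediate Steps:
p(G) = G + G² + G/(12 + G) (p(G) = (G² + G/(12 + G)) + G = G + G² + G/(12 + G))
-16*p(√(6 + 2*6)) + 151 = -16*√(6 + 2*6)*(13 + (√(6 + 2*6))² + 13*√(6 + 2*6))/(12 + √(6 + 2*6)) + 151 = -16*√(6 + 12)*(13 + (√(6 + 12))² + 13*√(6 + 12))/(12 + √(6 + 12)) + 151 = -16*√18*(13 + (√18)² + 13*√18)/(12 + √18) + 151 = -16*3*√2*(13 + (3*√2)² + 13*(3*√2))/(12 + 3*√2) + 151 = -16*3*√2*(13 + 18 + 39*√2)/(12 + 3*√2) + 151 = -16*3*√2*(31 + 39*√2)/(12 + 3*√2) + 151 = -48*√2*(31 + 39*√2)/(12 + 3*√2) + 151 = 151 - 48*√2*(31 + 39*√2)/(12 + 3*√2)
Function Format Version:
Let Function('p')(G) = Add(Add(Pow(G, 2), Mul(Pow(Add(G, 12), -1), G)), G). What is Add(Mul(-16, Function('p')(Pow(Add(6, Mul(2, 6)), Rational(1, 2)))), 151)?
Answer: Add(Rational(-943, 7), Mul(Rational(-368, 7), Pow(2, Rational(1, 2)))) ≈ -209.06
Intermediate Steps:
Function('p')(G) = Add(G, Pow(G, 2), Mul(G, Pow(Add(12, G), -1))) (Function('p')(G) = Add(Add(Pow(G, 2), Mul(Pow(Add(12, G), -1), G)), G) = Add(Add(Pow(G, 2), Mul(G, Pow(Add(12, G), -1))), G) = Add(G, Pow(G, 2), Mul(G, Pow(Add(12, G), -1))))
Add(Mul(-16, Function('p')(Pow(Add(6, Mul(2, 6)), Rational(1, 2)))), 151) = Add(Mul(-16, Mul(Pow(Add(6, Mul(2, 6)), Rational(1, 2)), Pow(Add(12, Pow(Add(6, Mul(2, 6)), Rational(1, 2))), -1), Add(13, Pow(Pow(Add(6, Mul(2, 6)), Rational(1, 2)), 2), Mul(13, Pow(Add(6, Mul(2, 6)), Rational(1, 2)))))), 151) = Add(Mul(-16, Mul(Pow(Add(6, 12), Rational(1, 2)), Pow(Add(12, Pow(Add(6, 12), Rational(1, 2))), -1), Add(13, Pow(Pow(Add(6, 12), Rational(1, 2)), 2), Mul(13, Pow(Add(6, 12), Rational(1, 2)))))), 151) = Add(Mul(-16, Mul(Pow(18, Rational(1, 2)), Pow(Add(12, Pow(18, Rational(1, 2))), -1), Add(13, Pow(Pow(18, Rational(1, 2)), 2), Mul(13, Pow(18, Rational(1, 2)))))), 151) = Add(Mul(-16, Mul(Mul(3, Pow(2, Rational(1, 2))), Pow(Add(12, Mul(3, Pow(2, Rational(1, 2)))), -1), Add(13, Pow(Mul(3, Pow(2, Rational(1, 2))), 2), Mul(13, Mul(3, Pow(2, Rational(1, 2))))))), 151) = Add(Mul(-16, Mul(Mul(3, Pow(2, Rational(1, 2))), Pow(Add(12, Mul(3, Pow(2, Rational(1, 2)))), -1), Add(13, 18, Mul(39, Pow(2, Rational(1, 2)))))), 151) = Add(Mul(-16, Mul(Mul(3, Pow(2, Rational(1, 2))), Pow(Add(12, Mul(3, Pow(2, Rational(1, 2)))), -1), Add(31, Mul(39, Pow(2, Rational(1, 2)))))), 151) = Add(Mul(-16, Mul(3, Pow(2, Rational(1, 2)), Pow(Add(12, Mul(3, Pow(2, Rational(1, 2)))), -1), Add(31, Mul(39, Pow(2, Rational(1, 2)))))), 151) = Add(Mul(-48, Pow(2, Rational(1, 2)), Pow(Add(12, Mul(3, Pow(2, Rational(1, 2)))), -1), Add(31, Mul(39, Pow(2, Rational(1, 2))))), 151) = Add(151, Mul(-48, Pow(2, Rational(1, 2)), Pow(Add(12, Mul(3, Pow(2, Rational(1, 2)))), -1), Add(31, Mul(39, Pow(2, Rational(1, 2))))))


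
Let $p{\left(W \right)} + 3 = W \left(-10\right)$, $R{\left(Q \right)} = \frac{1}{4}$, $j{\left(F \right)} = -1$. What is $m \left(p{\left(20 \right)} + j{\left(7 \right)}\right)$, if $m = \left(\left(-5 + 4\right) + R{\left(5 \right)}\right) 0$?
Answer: $0$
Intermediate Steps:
$R{\left(Q \right)} = \frac{1}{4}$
$p{\left(W \right)} = -3 - 10 W$ ($p{\left(W \right)} = -3 + W \left(-10\right) = -3 - 10 W$)
$m = 0$ ($m = \left(\left(-5 + 4\right) + \frac{1}{4}\right) 0 = \left(-1 + \frac{1}{4}\right) 0 = \left(- \frac{3}{4}\right) 0 = 0$)
$m \left(p{\left(20 \right)} + j{\left(7 \right)}\right) = 0 \left(\left(-3 - 200\right) - 1\right) = 0 \left(-203 - 1\right) = 0 \left(-204\right) = 0$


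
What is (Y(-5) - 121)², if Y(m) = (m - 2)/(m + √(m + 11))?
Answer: 5125990/361 - 31696*√6/361 ≈ 13984.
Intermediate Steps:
Y(m) = (-2 + m)/(m + √(11 + m))
(Y(-5) - 121)² = ((-2 - 5)/(-5 + √(11 - 5)) - 121)² = (-7/(-5 + √6) - 121)² = (-121 - 7/(-5 + √6))²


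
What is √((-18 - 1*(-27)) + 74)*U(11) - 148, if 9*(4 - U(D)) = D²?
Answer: -148 - 85*√83/9 ≈ -234.04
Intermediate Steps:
U(D) = 4 - D²/9
√((-18 - 1*(-27)) + 74)*U(11) - 148 = √((-18 - 1*(-27)) + 74)*(4 - ⅑*11²) - 148 = √((-18 + 27) + 74)*(4 - ⅑*121) - 148 = √(9 + 74)*(4 - 121/9) - 148 = √83*(-85/9) - 148 = -85*√83/9 - 148 = -148 - 85*√83/9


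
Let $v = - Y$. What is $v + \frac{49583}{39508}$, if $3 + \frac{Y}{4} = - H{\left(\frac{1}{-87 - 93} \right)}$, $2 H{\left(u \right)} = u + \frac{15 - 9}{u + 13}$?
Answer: $\frac{58913806139}{4158414540} \approx 14.167$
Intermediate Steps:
$H{\left(u \right)} = \frac{u}{2} + \frac{3}{13 + u}$ ($H{\left(u \right)} = \frac{u + \frac{15 - 9}{u + 13}}{2} = \frac{u + \frac{6}{13 + u}}{2} = \frac{u}{2} + \frac{3}{13 + u}$)
$Y = - \frac{2718181}{210510}$ ($Y = -12 + 4 \left(- \frac{6 + \left(\frac{1}{-87 - 93}\right)^{2} + \frac{13}{-87 - 93}}{2 \left(13 + \frac{1}{-87 - 93}\right)}\right) = -12 + 4 \left(- \frac{6 + \left(\frac{1}{-180}\right)^{2} + \frac{13}{-180}}{2 \left(13 + \frac{1}{-180}\right)}\right) = -12 + 4 \left(- \frac{6 + \left(- \frac{1}{180}\right)^{2} + 13 \left(- \frac{1}{180}\right)}{2 \left(13 - \frac{1}{180}\right)}\right) = -12 + 4 \left(- \frac{6 + \frac{1}{32400} - \frac{13}{180}}{2 \cdot \frac{2339}{180}}\right) = -12 + 4 \left(- \frac{180 \cdot 192061}{2 \cdot 2339 \cdot 32400}\right) = -12 + 4 \left(\left(-1\right) \frac{192061}{842040}\right) = -12 + 4 \left(- \frac{192061}{842040}\right) = -12 - \frac{192061}{210510} = - \frac{2718181}{210510} \approx -12.912$)
$v = \frac{2718181}{210510}$ ($v = \left(-1\right) \left(- \frac{2718181}{210510}\right) = \frac{2718181}{210510} \approx 12.912$)
$v + \frac{49583}{39508} = \frac{2718181}{210510} + \frac{49583}{39508} = \frac{58913806139}{4158414540}$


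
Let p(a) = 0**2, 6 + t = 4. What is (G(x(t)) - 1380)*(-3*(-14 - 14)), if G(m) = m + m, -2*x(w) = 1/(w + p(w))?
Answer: -115878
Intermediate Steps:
t = -2 (t = -6 + 4 = -2)
p(a) = 0
x(w) = -1/(2*w) (x(w) = -1/(2*(w + 0)) = -1/(2*w))
G(m) = 2*m
(G(x(t)) - 1380)*(-3*(-14 - 14)) = (2*(-1/2/(-2)) - 1380)*(-3*(-14 - 14)) = (2*(-1/2*(-1/2)) - 1380)*(-3*(-28)) = (2*(1/4) - 1380)*84 = (1/2 - 1380)*84 = -2759/2*84 = -115878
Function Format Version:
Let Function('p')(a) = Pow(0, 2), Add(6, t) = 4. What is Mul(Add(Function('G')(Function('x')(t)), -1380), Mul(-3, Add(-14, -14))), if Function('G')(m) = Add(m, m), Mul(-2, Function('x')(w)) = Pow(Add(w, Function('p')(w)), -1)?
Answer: -115878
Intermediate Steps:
t = -2 (t = Add(-6, 4) = -2)
Function('p')(a) = 0
Function('x')(w) = Mul(Rational(-1, 2), Pow(w, -1)) (Function('x')(w) = Mul(Rational(-1, 2), Pow(Add(w, 0), -1)) = Mul(Rational(-1, 2), Pow(w, -1)))
Function('G')(m) = Mul(2, m)
Mul(Add(Function('G')(Function('x')(t)), -1380), Mul(-3, Add(-14, -14))) = Mul(Add(Mul(2, Mul(Rational(-1, 2), Pow(-2, -1))), -1380), Mul(-3, Add(-14, -14))) = Mul(Add(Mul(2, Mul(Rational(-1, 2), Rational(-1, 2))), -1380), Mul(-3, -28)) = Mul(Add(Mul(2, Rational(1, 4)), -1380), 84) = Mul(Add(Rational(1, 2), -1380), 84) = Mul(Rational(-2759, 2), 84) = -115878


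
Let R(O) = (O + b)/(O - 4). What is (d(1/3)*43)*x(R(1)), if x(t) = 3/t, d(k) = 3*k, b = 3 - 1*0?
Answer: -387/4 ≈ -96.750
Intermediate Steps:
b = 3 (b = 3 + 0 = 3)
R(O) = (3 + O)/(-4 + O) (R(O) = (O + 3)/(O - 4) = (3 + O)/(-4 + O))
(d(1/3)*43)*x(R(1)) = ((3/3)*43)*(3/(((3 + 1)/(-4 + 1)))) = ((3*(⅓))*43)*(3/((4/(-3)))) = (1*43)*(3/((-⅓*4))) = 43*(3/(-4/3)) = 43*(3*(-¾)) = 43*(-9/4) = -387/4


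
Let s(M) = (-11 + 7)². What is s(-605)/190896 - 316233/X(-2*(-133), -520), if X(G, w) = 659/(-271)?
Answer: 1022476475792/7862529 ≈ 1.3004e+5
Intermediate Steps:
X(G, w) = -659/271 (X(G, w) = 659*(-1/271) = -659/271)
s(M) = 16 (s(M) = (-4)² = 16)
s(-605)/190896 - 316233/X(-2*(-133), -520) = 16/190896 - 316233/(-659/271) = 16*(1/190896) - 316233*(-271/659) = 1/11931 + 85699143/659 = 1022476475792/7862529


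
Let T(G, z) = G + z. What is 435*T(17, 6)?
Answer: 10005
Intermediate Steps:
435*T(17, 6) = 435*(17 + 6) = 435*23 = 10005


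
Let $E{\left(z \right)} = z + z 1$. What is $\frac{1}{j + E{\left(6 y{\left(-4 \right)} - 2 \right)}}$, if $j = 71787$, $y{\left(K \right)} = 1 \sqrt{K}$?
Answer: $\frac{71783}{5152799665} - \frac{24 i}{5152799665} \approx 1.3931 \cdot 10^{-5} - 4.6577 \cdot 10^{-9} i$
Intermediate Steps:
$y{\left(K \right)} = \sqrt{K}$
$E{\left(z \right)} = 2 z$ ($E{\left(z \right)} = z + z = 2 z$)
$\frac{1}{j + E{\left(6 y{\left(-4 \right)} - 2 \right)}} = \frac{1}{71787 + 2 \left(6 \sqrt{-4} - 2\right)} = \frac{1}{71787 + 2 \left(6 \cdot 2 i - 2\right)} = \frac{1}{71787 + 2 \left(12 i - 2\right)} = \frac{1}{71787 + 2 \left(-2 + 12 i\right)} = \frac{1}{71787 - \left(4 - 24 i\right)} = \frac{1}{71783 + 24 i} = \frac{71783 - 24 i}{5152799665}$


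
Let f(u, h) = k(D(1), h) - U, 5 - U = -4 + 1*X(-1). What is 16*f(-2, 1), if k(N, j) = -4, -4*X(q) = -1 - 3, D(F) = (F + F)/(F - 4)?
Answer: -192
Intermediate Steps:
D(F) = 2*F/(-4 + F) (D(F) = (2*F)/(-4 + F) = 2*F/(-4 + F))
X(q) = 1 (X(q) = -(-1 - 3)/4 = -¼*(-4) = 1)
U = 8 (U = 5 - (-4 + 1*1) = 5 - (-4 + 1) = 5 - 1*(-3) = 5 + 3 = 8)
f(u, h) = -12 (f(u, h) = -4 - 1*8 = -4 - 8 = -12)
16*f(-2, 1) = 16*(-12) = -192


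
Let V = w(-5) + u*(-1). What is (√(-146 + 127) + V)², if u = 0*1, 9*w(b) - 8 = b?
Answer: -170/9 + 2*I*√19/3 ≈ -18.889 + 2.9059*I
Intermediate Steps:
w(b) = 8/9 + b/9
u = 0
V = ⅓ (V = (8/9 + (⅑)*(-5)) + 0*(-1) = (8/9 - 5/9) + 0 = ⅓ + 0 = ⅓ ≈ 0.33333)
(√(-146 + 127) + V)² = (√(-146 + 127) + ⅓)² = (√(-19) + ⅓)² = (I*√19 + ⅓)² = (⅓ + I*√19)²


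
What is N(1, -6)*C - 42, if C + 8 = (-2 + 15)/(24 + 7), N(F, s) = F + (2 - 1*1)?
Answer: -1772/31 ≈ -57.161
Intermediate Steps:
N(F, s) = 1 + F (N(F, s) = F + (2 - 1) = F + 1 = 1 + F)
C = -235/31 (C = -8 + (-2 + 15)/(24 + 7) = -8 + 13/31 = -235/31 ≈ -7.5806)
N(1, -6)*C - 42 = (1 + 1)*(-235/31) - 42 = 2*(-235/31) - 42 = -470/31 - 42 = -1772/31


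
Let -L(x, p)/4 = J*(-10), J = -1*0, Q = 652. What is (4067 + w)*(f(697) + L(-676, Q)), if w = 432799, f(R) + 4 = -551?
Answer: -242460630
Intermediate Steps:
J = 0
L(x, p) = 0 (L(x, p) = -0*(-10) = -4*0 = 0)
f(R) = -555 (f(R) = -4 - 551 = -555)
(4067 + w)*(f(697) + L(-676, Q)) = (4067 + 432799)*(-555 + 0) = 436866*(-555) = -242460630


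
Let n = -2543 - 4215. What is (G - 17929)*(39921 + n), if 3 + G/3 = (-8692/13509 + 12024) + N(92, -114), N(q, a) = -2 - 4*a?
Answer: 2911107700748/4503 ≈ 6.4648e+8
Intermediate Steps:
G = 168516083/4503 (G = -9 + 3*((-8692/13509 + 12024) + (-2 - 4*(-114))) = -9 + 3*((-8692*1/13509 + 12024) + (-2 + 456)) = -9 + 3*((-8692/13509 + 12024) + 454) = -9 + 3*(162423524/13509 + 454) = -9 + 3*(168556610/13509) = -9 + 168556610/4503 = 168516083/4503 ≈ 37423.)
n = -6758
(G - 17929)*(39921 + n) = (168516083/4503 - 17929)*(39921 - 6758) = (87781796/4503)*33163 = 2911107700748/4503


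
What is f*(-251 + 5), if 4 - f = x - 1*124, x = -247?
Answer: -92250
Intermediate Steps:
f = 375 (f = 4 - (-247 - 1*124) = 4 - (-247 - 124) = 4 - 1*(-371) = 4 + 371 = 375)
f*(-251 + 5) = 375*(-251 + 5) = 375*(-246) = -92250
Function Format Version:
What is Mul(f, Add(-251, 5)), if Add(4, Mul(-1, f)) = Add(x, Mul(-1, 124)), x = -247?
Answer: -92250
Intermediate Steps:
f = 375 (f = Add(4, Mul(-1, Add(-247, Mul(-1, 124)))) = Add(4, Mul(-1, Add(-247, -124))) = Add(4, Mul(-1, -371)) = Add(4, 371) = 375)
Mul(f, Add(-251, 5)) = Mul(375, Add(-251, 5)) = Mul(375, -246) = -92250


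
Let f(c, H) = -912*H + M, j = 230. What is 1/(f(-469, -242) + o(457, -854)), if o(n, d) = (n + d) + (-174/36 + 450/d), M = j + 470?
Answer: 2562/566206201 ≈ 4.5249e-6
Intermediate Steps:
M = 700 (M = 230 + 470 = 700)
o(n, d) = -29/6 + d + n + 450/d (o(n, d) = (d + n) + (-174*1/36 + 450/d) = (d + n) + (-29/6 + 450/d) = -29/6 + d + n + 450/d)
f(c, H) = 700 - 912*H (f(c, H) = -912*H + 700 = 700 - 912*H)
1/(f(-469, -242) + o(457, -854)) = 1/((700 - 912*(-242)) + (-29/6 - 854 + 457 + 450/(-854))) = 1/((700 + 220704) + (-29/6 - 854 + 457 + 450*(-1/854))) = 1/(221404 + (-29/6 - 854 + 457 - 225/427)) = 1/(221404 - 1030847/2562) = 1/(566206201/2562) = 2562/566206201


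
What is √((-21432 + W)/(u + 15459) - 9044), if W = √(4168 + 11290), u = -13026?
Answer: √(-53588002572 + 2433*√15458)/2433 ≈ 95.146*I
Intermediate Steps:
W = √15458 ≈ 124.33
√((-21432 + W)/(u + 15459) - 9044) = √((-21432 + √15458)/(-13026 + 15459) - 9044) = √((-21432 + √15458)/2433 - 9044) = √((-21432 + √15458)*(1/2433) - 9044) = √((-7144/811 + √15458/2433) - 9044) = √(-7341828/811 + √15458/2433)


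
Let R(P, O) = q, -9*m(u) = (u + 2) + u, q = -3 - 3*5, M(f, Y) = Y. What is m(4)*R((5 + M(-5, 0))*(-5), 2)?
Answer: 20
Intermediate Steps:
q = -18 (q = -3 - 15 = -18)
m(u) = -2/9 - 2*u/9 (m(u) = -((u + 2) + u)/9 = -((2 + u) + u)/9 = -(2 + 2*u)/9 = -2/9 - 2*u/9)
R(P, O) = -18
m(4)*R((5 + M(-5, 0))*(-5), 2) = (-2/9 - 2/9*4)*(-18) = (-2/9 - 8/9)*(-18) = -10/9*(-18) = 20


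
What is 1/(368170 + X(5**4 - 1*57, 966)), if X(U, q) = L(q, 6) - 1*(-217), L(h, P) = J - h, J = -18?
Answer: 1/367403 ≈ 2.7218e-6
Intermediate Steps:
L(h, P) = -18 - h
X(U, q) = 199 - q (X(U, q) = (-18 - q) - 1*(-217) = (-18 - q) + 217 = 199 - q)
1/(368170 + X(5**4 - 1*57, 966)) = 1/(368170 + (199 - 1*966)) = 1/(368170 + (199 - 966)) = 1/(368170 - 767) = 1/367403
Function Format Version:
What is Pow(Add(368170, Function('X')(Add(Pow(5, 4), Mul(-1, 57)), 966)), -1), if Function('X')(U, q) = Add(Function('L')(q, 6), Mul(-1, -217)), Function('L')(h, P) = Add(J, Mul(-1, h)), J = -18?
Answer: Rational(1, 367403) ≈ 2.7218e-6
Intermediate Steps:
Function('L')(h, P) = Add(-18, Mul(-1, h))
Function('X')(U, q) = Add(199, Mul(-1, q)) (Function('X')(U, q) = Add(Add(-18, Mul(-1, q)), Mul(-1, -217)) = Add(Add(-18, Mul(-1, q)), 217) = Add(199, Mul(-1, q)))
Pow(Add(368170, Function('X')(Add(Pow(5, 4), Mul(-1, 57)), 966)), -1) = Pow(Add(368170, Add(199, Mul(-1, 966))), -1) = Pow(Add(368170, Add(199, -966)), -1) = Pow(Add(368170, -767), -1) = Pow(367403, -1) = Rational(1, 367403)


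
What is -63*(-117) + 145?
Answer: 7516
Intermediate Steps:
-63*(-117) + 145 = 7371 + 145 = 7516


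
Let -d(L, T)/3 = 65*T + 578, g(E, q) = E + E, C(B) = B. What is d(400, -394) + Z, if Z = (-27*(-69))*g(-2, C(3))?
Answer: 67644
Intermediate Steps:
g(E, q) = 2*E
d(L, T) = -1734 - 195*T (d(L, T) = -3*(65*T + 578) = -3*(578 + 65*T) = -1734 - 195*T)
Z = -7452 (Z = (-27*(-69))*(2*(-2)) = 1863*(-4) = -7452)
d(400, -394) + Z = (-1734 - 195*(-394)) - 7452 = (-1734 + 76830) - 7452 = 75096 - 7452 = 67644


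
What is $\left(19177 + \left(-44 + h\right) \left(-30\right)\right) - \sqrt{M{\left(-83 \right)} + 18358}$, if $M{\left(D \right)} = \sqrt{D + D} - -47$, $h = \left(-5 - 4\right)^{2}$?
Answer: $18067 - \sqrt{18405 + i \sqrt{166}} \approx 17931.0 - 0.047485 i$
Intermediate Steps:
$h = 81$ ($h = \left(-9\right)^{2} = 81$)
$M{\left(D \right)} = 47 + \sqrt{2} \sqrt{D}$ ($M{\left(D \right)} = \sqrt{2 D} + 47 = \sqrt{2} \sqrt{D} + 47 = 47 + \sqrt{2} \sqrt{D}$)
$\left(19177 + \left(-44 + h\right) \left(-30\right)\right) - \sqrt{M{\left(-83 \right)} + 18358} = \left(19177 + \left(-44 + 81\right) \left(-30\right)\right) - \sqrt{\left(47 + \sqrt{2} \sqrt{-83}\right) + 18358} = \left(19177 + 37 \left(-30\right)\right) - \sqrt{\left(47 + \sqrt{2} i \sqrt{83}\right) + 18358} = \left(19177 - 1110\right) - \sqrt{\left(47 + i \sqrt{166}\right) + 18358} = 18067 - \sqrt{18405 + i \sqrt{166}}$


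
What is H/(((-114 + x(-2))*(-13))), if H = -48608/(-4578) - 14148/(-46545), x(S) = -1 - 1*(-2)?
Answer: 4262324/573294765 ≈ 0.0074348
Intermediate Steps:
x(S) = 1 (x(S) = -1 + 2 = 1)
H = 55410212/5073405 (H = -48608*(-1/4578) - 14148*(-1/46545) = 3472/327 + 4716/15515 = 55410212/5073405 ≈ 10.922)
H/(((-114 + x(-2))*(-13))) = 55410212/(5073405*(((-114 + 1)*(-13)))) = 55410212/(5073405*((-113*(-13)))) = (55410212/5073405)/1469 = (55410212/5073405)*(1/1469) = 4262324/573294765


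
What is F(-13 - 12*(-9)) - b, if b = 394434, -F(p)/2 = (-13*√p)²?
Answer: -426544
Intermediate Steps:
F(p) = -338*p (F(p) = -2*169*p = -338*p)
F(-13 - 12*(-9)) - b = -338*(-13 - 12*(-9)) - 1*394434 = -338*(-13 + 108) - 394434 = -338*95 - 394434 = -32110 - 394434 = -426544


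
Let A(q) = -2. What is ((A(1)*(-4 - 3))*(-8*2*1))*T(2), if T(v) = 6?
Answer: -1344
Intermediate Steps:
((A(1)*(-4 - 3))*(-8*2*1))*T(2) = ((-2*(-4 - 3))*(-8*2*1))*6 = ((-2*(-7))*(-4*4*1))*6 = (14*(-16*1))*6 = (14*(-16))*6 = -224*6 = -1344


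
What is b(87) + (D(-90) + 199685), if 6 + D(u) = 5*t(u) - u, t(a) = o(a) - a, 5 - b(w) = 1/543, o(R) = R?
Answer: 108477281/543 ≈ 1.9977e+5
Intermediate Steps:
b(w) = 2714/543 (b(w) = 5 - 1/543 = 2714/543)
t(a) = 0 (t(a) = a - a = 0)
D(u) = -6 - u (D(u) = -6 + (5*0 - u) = -6 + (0 - u) = -6 - u)
b(87) + (D(-90) + 199685) = 2714/543 + ((-6 - 1*(-90)) + 199685) = 2714/543 + ((-6 + 90) + 199685) = 2714/543 + (84 + 199685) = 2714/543 + 199769 = 108477281/543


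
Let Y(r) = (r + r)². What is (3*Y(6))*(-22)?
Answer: -9504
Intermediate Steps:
Y(r) = 4*r² (Y(r) = (2*r)² = 4*r²)
(3*Y(6))*(-22) = (3*(4*6²))*(-22) = (3*(4*36))*(-22) = (3*144)*(-22) = 432*(-22) = -9504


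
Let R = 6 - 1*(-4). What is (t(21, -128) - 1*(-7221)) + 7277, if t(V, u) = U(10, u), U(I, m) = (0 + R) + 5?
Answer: 14513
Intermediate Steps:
R = 10 (R = 6 + 4 = 10)
U(I, m) = 15 (U(I, m) = (0 + 10) + 5 = 10 + 5 = 15)
t(V, u) = 15
(t(21, -128) - 1*(-7221)) + 7277 = (15 - 1*(-7221)) + 7277 = (15 + 7221) + 7277 = 7236 + 7277 = 14513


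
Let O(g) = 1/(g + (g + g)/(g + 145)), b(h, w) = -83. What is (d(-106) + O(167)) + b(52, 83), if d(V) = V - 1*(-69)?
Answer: -3146124/26219 ≈ -119.99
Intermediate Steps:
d(V) = 69 + V (d(V) = V + 69 = 69 + V)
O(g) = 1/(g + 2*g/(145 + g)) (O(g) = 1/(g + (2*g)/(145 + g)) = 1/(g + 2*g/(145 + g)))
(d(-106) + O(167)) + b(52, 83) = ((69 - 106) + (145 + 167)/(167*(147 + 167))) - 83 = (-37 + (1/167)*312/314) - 83 = (-37 + (1/167)*(1/314)*312) - 83 = (-37 + 156/26219) - 83 = -969947/26219 - 83 = -3146124/26219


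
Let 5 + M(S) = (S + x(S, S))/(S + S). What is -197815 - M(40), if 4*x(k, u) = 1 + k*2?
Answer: -63299441/320 ≈ -1.9781e+5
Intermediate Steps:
x(k, u) = ¼ + k/2 (x(k, u) = (1 + k*2)/4 = (1 + 2*k)/4 = ¼ + k/2)
M(S) = -5 + (¼ + 3*S/2)/(2*S) (M(S) = -5 + (S + (¼ + S/2))/(S + S) = -5 + (¼ + 3*S/2)/((2*S)) = -5 + (¼ + 3*S/2)*(1/(2*S)) = -5 + (¼ + 3*S/2)/(2*S))
-197815 - M(40) = -197815 - (1 - 34*40)/(8*40) = -197815 - (1 - 1360)/(8*40) = -197815 - (-1359)/(8*40) = -197815 - 1*(-1359/320) = -197815 + 1359/320 = -63299441/320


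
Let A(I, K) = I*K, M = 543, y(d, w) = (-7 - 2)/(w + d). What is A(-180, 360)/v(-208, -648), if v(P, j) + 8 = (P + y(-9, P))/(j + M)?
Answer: 1476468000/137153 ≈ 10765.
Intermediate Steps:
y(d, w) = -9/(d + w)
v(P, j) = -8 + (P - 9/(-9 + P))/(543 + j) (v(P, j) = -8 + (P - 9/(-9 + P))/(j + 543) = -8 + (P - 9/(-9 + P))/(543 + j))
A(-180, 360)/v(-208, -648) = (-180*360)/(((-9 - (-9 - 208)*(4344 - 1*(-208) + 8*(-648)))/((-9 - 208)*(543 - 648)))) = -64800*22785/(-9 - 1*(-217)*(4344 + 208 - 5184)) = -64800*22785/(-9 - 1*(-217)*(-632)) = -64800*22785/(-9 - 137144) = -64800/((-1/217*(-1/105)*(-137153))) = -64800/(-137153/22785) = -64800*(-22785/137153) = 1476468000/137153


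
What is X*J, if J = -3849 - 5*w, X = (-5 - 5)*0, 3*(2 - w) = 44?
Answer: 0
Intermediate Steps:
w = -38/3 (w = 2 - ⅓*44 = 2 - 44/3 = -38/3 ≈ -12.667)
X = 0 (X = -10*0 = 0)
J = -11357/3 (J = -3849 - 5*(-38/3) = -3849 + 190/3 = -11357/3 ≈ -3785.7)
X*J = 0*(-11357/3) = 0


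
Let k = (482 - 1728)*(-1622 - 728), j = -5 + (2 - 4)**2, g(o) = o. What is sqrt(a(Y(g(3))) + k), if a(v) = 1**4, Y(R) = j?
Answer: sqrt(2928101) ≈ 1711.2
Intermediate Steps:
j = -1 (j = -5 + (-2)**2 = -5 + 4 = -1)
k = 2928100 (k = -1246*(-2350) = 2928100)
Y(R) = -1
a(v) = 1
sqrt(a(Y(g(3))) + k) = sqrt(1 + 2928100) = sqrt(2928101)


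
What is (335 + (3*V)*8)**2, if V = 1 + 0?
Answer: 128881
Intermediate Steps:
V = 1
(335 + (3*V)*8)**2 = (335 + (3*1)*8)**2 = (335 + 3*8)**2 = (335 + 24)**2 = 359**2 = 128881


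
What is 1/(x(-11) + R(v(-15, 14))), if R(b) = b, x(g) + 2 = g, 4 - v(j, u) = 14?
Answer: -1/23 ≈ -0.043478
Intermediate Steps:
v(j, u) = -10 (v(j, u) = 4 - 1*14 = 4 - 14 = -10)
x(g) = -2 + g
1/(x(-11) + R(v(-15, 14))) = 1/((-2 - 11) - 10) = 1/(-13 - 10) = 1/(-23) = -1/23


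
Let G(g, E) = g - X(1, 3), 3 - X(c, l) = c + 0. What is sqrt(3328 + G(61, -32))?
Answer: sqrt(3387) ≈ 58.198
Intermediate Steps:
X(c, l) = 3 - c (X(c, l) = 3 - (c + 0) = 3 - c)
G(g, E) = -2 + g (G(g, E) = g - (3 - 1*1) = g - (3 - 1) = g - 1*2 = g - 2 = -2 + g)
sqrt(3328 + G(61, -32)) = sqrt(3328 + (-2 + 61)) = sqrt(3328 + 59) = sqrt(3387)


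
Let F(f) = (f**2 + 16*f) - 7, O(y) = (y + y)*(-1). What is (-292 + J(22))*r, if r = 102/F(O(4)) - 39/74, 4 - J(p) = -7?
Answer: 2899077/5254 ≈ 551.79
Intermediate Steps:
O(y) = -2*y (O(y) = (2*y)*(-1) = -2*y)
J(p) = 11 (J(p) = 4 - 1*(-7) = 4 + 7 = 11)
F(f) = -7 + f**2 + 16*f
r = -10317/5254 (r = 102/(-7 + (-2*4)**2 + 16*(-2*4)) - 39/74 = 102/(-7 + (-8)**2 + 16*(-8)) - 39*1/74 = 102/(-7 + 64 - 128) - 39/74 = 102/(-71) - 39/74 = 102*(-1/71) - 39/74 = -102/71 - 39/74 = -10317/5254 ≈ -1.9636)
(-292 + J(22))*r = (-292 + 11)*(-10317/5254) = -281*(-10317/5254) = 2899077/5254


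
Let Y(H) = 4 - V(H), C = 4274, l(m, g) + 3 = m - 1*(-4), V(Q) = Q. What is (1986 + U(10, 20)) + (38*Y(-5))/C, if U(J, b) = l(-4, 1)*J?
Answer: 4180143/2137 ≈ 1956.1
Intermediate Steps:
l(m, g) = 1 + m (l(m, g) = -3 + (m - 1*(-4)) = -3 + (m + 4) = -3 + (4 + m) = 1 + m)
Y(H) = 4 - H
U(J, b) = -3*J (U(J, b) = (1 - 4)*J = -3*J)
(1986 + U(10, 20)) + (38*Y(-5))/C = (1986 - 3*10) + (38*(4 - 1*(-5)))/4274 = (1986 - 30) + (38*(4 + 5))*(1/4274) = 1956 + (38*9)*(1/4274) = 1956 + 342*(1/4274) = 1956 + 171/2137 = 4180143/2137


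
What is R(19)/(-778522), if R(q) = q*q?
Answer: -361/778522 ≈ -0.00046370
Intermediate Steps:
R(q) = q²
R(19)/(-778522) = 19²/(-778522) = 361*(-1/778522) = -361/778522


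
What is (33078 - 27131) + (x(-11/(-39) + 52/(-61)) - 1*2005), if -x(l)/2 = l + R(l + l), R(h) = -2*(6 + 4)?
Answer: 9475892/2379 ≈ 3983.1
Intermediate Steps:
R(h) = -20 (R(h) = -2*10 = -20)
x(l) = 40 - 2*l (x(l) = -2*(l - 20) = -2*(-20 + l) = 40 - 2*l)
(33078 - 27131) + (x(-11/(-39) + 52/(-61)) - 1*2005) = (33078 - 27131) + ((40 - 2*(-11/(-39) + 52/(-61))) - 1*2005) = 5947 + ((40 - 2*(-11*(-1/39) + 52*(-1/61))) - 2005) = 5947 + ((40 - 2*(11/39 - 52/61)) - 2005) = 5947 + ((40 - 2*(-1357/2379)) - 2005) = 5947 + ((40 + 2714/2379) - 2005) = 5947 + (97874/2379 - 2005) = 5947 - 4672021/2379 = 9475892/2379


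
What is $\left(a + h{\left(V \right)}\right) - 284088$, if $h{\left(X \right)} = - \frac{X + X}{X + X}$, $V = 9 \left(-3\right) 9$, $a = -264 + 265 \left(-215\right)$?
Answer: $-341328$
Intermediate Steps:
$a = -57239$ ($a = -264 - 56975 = -57239$)
$V = -243$ ($V = \left(-27\right) 9 = -243$)
$h{\left(X \right)} = -1$ ($h{\left(X \right)} = - \frac{2 X}{2 X} = - 2 X \frac{1}{2 X} = \left(-1\right) 1 = -1$)
$\left(a + h{\left(V \right)}\right) - 284088 = \left(-57239 - 1\right) - 284088 = -57240 - 284088 = -341328$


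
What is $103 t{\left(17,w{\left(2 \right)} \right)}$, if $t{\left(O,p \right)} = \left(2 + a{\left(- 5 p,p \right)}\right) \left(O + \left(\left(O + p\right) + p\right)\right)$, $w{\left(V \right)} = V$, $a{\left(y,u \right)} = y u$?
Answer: $-70452$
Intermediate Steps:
$a{\left(y,u \right)} = u y$
$t{\left(O,p \right)} = \left(2 - 5 p^{2}\right) \left(2 O + 2 p\right)$ ($t{\left(O,p \right)} = \left(2 + p \left(- 5 p\right)\right) \left(O + \left(\left(O + p\right) + p\right)\right) = \left(2 - 5 p^{2}\right) \left(O + \left(O + 2 p\right)\right) = \left(2 - 5 p^{2}\right) \left(2 O + 2 p\right)$)
$103 t{\left(17,w{\left(2 \right)} \right)} = 103 \left(- 10 \cdot 2^{3} + 4 \cdot 17 + 4 \cdot 2 - 170 \cdot 2^{2}\right) = 103 \left(\left(-10\right) 8 + 68 + 8 - 170 \cdot 4\right) = 103 \left(-80 + 68 + 8 - 680\right) = 103 \left(-684\right) = -70452$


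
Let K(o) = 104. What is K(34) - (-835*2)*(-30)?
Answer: -49996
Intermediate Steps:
K(34) - (-835*2)*(-30) = 104 - (-835*2)*(-30) = 104 - (-1670)*(-30) = 104 - 1*50100 = 104 - 50100 = -49996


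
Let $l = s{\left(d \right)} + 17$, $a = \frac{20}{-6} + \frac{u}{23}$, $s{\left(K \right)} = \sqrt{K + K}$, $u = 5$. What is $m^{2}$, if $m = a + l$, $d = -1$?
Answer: $\frac{908242}{4761} + \frac{1916 i \sqrt{2}}{69} \approx 190.77 + 39.27 i$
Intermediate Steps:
$s{\left(K \right)} = \sqrt{2} \sqrt{K}$ ($s{\left(K \right)} = \sqrt{2 K} = \sqrt{2} \sqrt{K}$)
$a = - \frac{215}{69}$ ($a = \frac{20}{-6} + \frac{5}{23} = 20 \left(- \frac{1}{6}\right) + 5 \cdot \frac{1}{23} = - \frac{10}{3} + \frac{5}{23} = - \frac{215}{69} \approx -3.1159$)
$l = 17 + i \sqrt{2}$ ($l = \sqrt{2} \sqrt{-1} + 17 = \sqrt{2} i + 17 = i \sqrt{2} + 17 = 17 + i \sqrt{2} \approx 17.0 + 1.4142 i$)
$m = \frac{958}{69} + i \sqrt{2}$ ($m = - \frac{215}{69} + \left(17 + i \sqrt{2}\right) = \frac{958}{69} + i \sqrt{2} \approx 13.884 + 1.4142 i$)
$m^{2} = \left(\frac{958}{69} + i \sqrt{2}\right)^{2}$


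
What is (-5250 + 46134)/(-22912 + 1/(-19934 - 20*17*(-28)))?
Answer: -425765976/238605569 ≈ -1.7844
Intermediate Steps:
(-5250 + 46134)/(-22912 + 1/(-19934 - 20*17*(-28))) = 40884/(-22912 + 1/(-19934 - 340*(-28))) = 40884/(-22912 + 1/(-19934 + 9520)) = 40884/(-22912 + 1/(-10414)) = 40884/(-22912 - 1/10414) = 40884/(-238605569/10414) = 40884*(-10414/238605569) = -425765976/238605569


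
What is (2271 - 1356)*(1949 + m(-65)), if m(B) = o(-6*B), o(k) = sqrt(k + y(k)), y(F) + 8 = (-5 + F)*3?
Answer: 1783335 + 915*sqrt(1537) ≈ 1.8192e+6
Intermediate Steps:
y(F) = -23 + 3*F (y(F) = -8 + (-5 + F)*3 = -8 + (-15 + 3*F) = -23 + 3*F)
o(k) = sqrt(-23 + 4*k) (o(k) = sqrt(k + (-23 + 3*k)) = sqrt(-23 + 4*k))
m(B) = sqrt(-23 - 24*B) (m(B) = sqrt(-23 + 4*(-6*B)) = sqrt(-23 - 24*B))
(2271 - 1356)*(1949 + m(-65)) = (2271 - 1356)*(1949 + sqrt(-23 - 24*(-65))) = 915*(1949 + sqrt(-23 + 1560)) = 915*(1949 + sqrt(1537)) = 1783335 + 915*sqrt(1537)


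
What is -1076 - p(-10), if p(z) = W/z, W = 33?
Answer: -10727/10 ≈ -1072.7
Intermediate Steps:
p(z) = 33/z
-1076 - p(-10) = -1076 - 33/(-10) = -1076 - 33*(-1)/10 = -1076 - 1*(-33/10) = -1076 + 33/10 = -10727/10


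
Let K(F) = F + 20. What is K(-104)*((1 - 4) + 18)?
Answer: -1260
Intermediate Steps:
K(F) = 20 + F
K(-104)*((1 - 4) + 18) = (20 - 104)*((1 - 4) + 18) = -84*(-3 + 18) = -84*15 = -1260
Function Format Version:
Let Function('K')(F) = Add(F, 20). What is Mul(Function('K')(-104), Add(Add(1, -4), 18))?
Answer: -1260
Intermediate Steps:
Function('K')(F) = Add(20, F)
Mul(Function('K')(-104), Add(Add(1, -4), 18)) = Mul(Add(20, -104), Add(Add(1, -4), 18)) = Mul(-84, Add(-3, 18)) = Mul(-84, 15) = -1260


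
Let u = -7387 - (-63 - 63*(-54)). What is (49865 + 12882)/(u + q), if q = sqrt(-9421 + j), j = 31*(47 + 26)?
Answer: -336512161/57527117 - 62747*I*sqrt(7158)/115054234 ≈ -5.8496 - 0.046141*I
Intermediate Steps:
j = 2263 (j = 31*73 = 2263)
u = -10726 (u = -7387 - (-63 + 3402) = -7387 - 1*3339 = -7387 - 3339 = -10726)
q = I*sqrt(7158) (q = sqrt(-9421 + 2263) = sqrt(-7158) = I*sqrt(7158) ≈ 84.605*I)
(49865 + 12882)/(u + q) = (49865 + 12882)/(-10726 + I*sqrt(7158)) = 62747/(-10726 + I*sqrt(7158))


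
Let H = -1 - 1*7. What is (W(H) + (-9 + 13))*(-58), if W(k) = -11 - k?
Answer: -58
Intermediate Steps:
H = -8 (H = -1 - 7 = -8)
(W(H) + (-9 + 13))*(-58) = ((-11 - 1*(-8)) + (-9 + 13))*(-58) = ((-11 + 8) + 4)*(-58) = (-3 + 4)*(-58) = 1*(-58) = -58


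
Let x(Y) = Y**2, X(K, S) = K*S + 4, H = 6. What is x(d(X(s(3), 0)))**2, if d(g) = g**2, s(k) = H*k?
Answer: 65536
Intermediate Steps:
s(k) = 6*k
X(K, S) = 4 + K*S
x(d(X(s(3), 0)))**2 = (((4 + (6*3)*0)**2)**2)**2 = (((4 + 18*0)**2)**2)**2 = (((4 + 0)**2)**2)**2 = ((4**2)**2)**2 = (16**2)**2 = 256**2 = 65536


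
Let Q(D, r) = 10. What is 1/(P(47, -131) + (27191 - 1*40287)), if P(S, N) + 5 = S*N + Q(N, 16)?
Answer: -1/19248 ≈ -5.1953e-5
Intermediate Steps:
P(S, N) = 5 + N*S (P(S, N) = -5 + (S*N + 10) = -5 + (N*S + 10) = -5 + (10 + N*S) = 5 + N*S)
1/(P(47, -131) + (27191 - 1*40287)) = 1/((5 - 131*47) + (27191 - 1*40287)) = 1/((5 - 6157) + (27191 - 40287)) = 1/(-6152 - 13096) = 1/(-19248) = -1/19248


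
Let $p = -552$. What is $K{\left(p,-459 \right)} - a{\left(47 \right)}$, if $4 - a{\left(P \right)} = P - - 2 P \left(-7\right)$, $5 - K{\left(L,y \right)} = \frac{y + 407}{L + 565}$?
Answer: $-606$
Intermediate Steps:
$K{\left(L,y \right)} = 5 - \frac{407 + y}{565 + L}$ ($K{\left(L,y \right)} = 5 - \frac{y + 407}{L + 565} = 5 - \frac{407 + y}{565 + L}$)
$a{\left(P \right)} = 4 + 13 P$ ($a{\left(P \right)} = 4 - \left(P - - 2 P \left(-7\right)\right) = 4 - \left(P - 14 P\right) = 4 - - 13 P = 4 + 13 P$)
$K{\left(p,-459 \right)} - a{\left(47 \right)} = \frac{2418 - -459 + 5 \left(-552\right)}{565 - 552} - \left(4 + 13 \cdot 47\right) = \frac{2418 + 459 - 2760}{13} - \left(4 + 611\right) = \frac{1}{13} \cdot 117 - 615 = 9 - 615 = -606$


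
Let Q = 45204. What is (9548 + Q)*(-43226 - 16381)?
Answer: -3263602464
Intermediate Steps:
(9548 + Q)*(-43226 - 16381) = (9548 + 45204)*(-43226 - 16381) = 54752*(-59607) = -3263602464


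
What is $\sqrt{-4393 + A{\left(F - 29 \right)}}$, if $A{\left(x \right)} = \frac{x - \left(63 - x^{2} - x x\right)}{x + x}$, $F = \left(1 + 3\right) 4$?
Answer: $\frac{6 i \sqrt{20670}}{13} \approx 66.356 i$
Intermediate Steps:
$F = 16$ ($F = 4 \cdot 4 = 16$)
$A{\left(x \right)} = \frac{-63 + x + 2 x^{2}}{2 x}$ ($A{\left(x \right)} = \frac{x + \left(\left(x^{2} + x^{2}\right) - 63\right)}{2 x} = \left(x + \left(2 x^{2} - 63\right)\right) \frac{1}{2 x} = \left(x + \left(-63 + 2 x^{2}\right)\right) \frac{1}{2 x} = \left(-63 + x + 2 x^{2}\right) \frac{1}{2 x} = \frac{-63 + x + 2 x^{2}}{2 x}$)
$\sqrt{-4393 + A{\left(F - 29 \right)}} = \sqrt{-4393 + \left(\frac{1}{2} + \left(16 - 29\right) - \frac{63}{2 \left(16 - 29\right)}\right)} = \sqrt{-4393 - \left(\frac{25}{2} - \frac{63}{26}\right)} = \sqrt{-4393 - \frac{131}{13}} = \sqrt{- \frac{57240}{13}} = \frac{6 i \sqrt{20670}}{13}$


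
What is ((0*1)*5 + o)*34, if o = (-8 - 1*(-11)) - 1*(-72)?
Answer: 2550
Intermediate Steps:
o = 75 (o = (-8 + 11) + 72 = 3 + 72 = 75)
((0*1)*5 + o)*34 = ((0*1)*5 + 75)*34 = (0*5 + 75)*34 = (0 + 75)*34 = 75*34 = 2550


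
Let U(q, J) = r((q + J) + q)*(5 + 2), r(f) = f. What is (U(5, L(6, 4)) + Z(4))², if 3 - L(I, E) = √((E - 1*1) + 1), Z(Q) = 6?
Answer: 6889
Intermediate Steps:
L(I, E) = 3 - √E (L(I, E) = 3 - √((E - 1*1) + 1) = 3 - √((E - 1) + 1) = 3 - √((-1 + E) + 1) = 3 - √E)
U(q, J) = 7*J + 14*q (U(q, J) = ((q + J) + q)*(5 + 2) = ((J + q) + q)*7 = (J + 2*q)*7 = 7*J + 14*q)
(U(5, L(6, 4)) + Z(4))² = ((7*(3 - √4) + 14*5) + 6)² = ((7*(3 - 1*2) + 70) + 6)² = ((7*(3 - 2) + 70) + 6)² = ((7*1 + 70) + 6)² = ((7 + 70) + 6)² = (77 + 6)² = 83² = 6889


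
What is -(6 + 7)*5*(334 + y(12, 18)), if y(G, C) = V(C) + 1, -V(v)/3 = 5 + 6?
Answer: -19630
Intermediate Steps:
V(v) = -33 (V(v) = -3*(5 + 6) = -3*11 = -33)
y(G, C) = -32 (y(G, C) = -33 + 1 = -32)
-(6 + 7)*5*(334 + y(12, 18)) = -(6 + 7)*5*(334 - 32) = -13*5*302 = -65*302 = -1*19630 = -19630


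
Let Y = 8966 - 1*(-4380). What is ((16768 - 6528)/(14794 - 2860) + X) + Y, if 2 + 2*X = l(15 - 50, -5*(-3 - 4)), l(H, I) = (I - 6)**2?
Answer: 164287717/11934 ≈ 13766.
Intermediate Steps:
l(H, I) = (-6 + I)**2
X = 839/2 (X = -1 + (-6 - 5*(-3 - 4))**2/2 = -1 + (-6 - 5*(-7))**2/2 = -1 + (-6 + 35)**2/2 = -1 + (1/2)*29**2 = -1 + (1/2)*841 = -1 + 841/2 = 839/2 ≈ 419.50)
Y = 13346 (Y = 8966 + 4380 = 13346)
((16768 - 6528)/(14794 - 2860) + X) + Y = ((16768 - 6528)/(14794 - 2860) + 839/2) + 13346 = (10240/11934 + 839/2) + 13346 = (10240*(1/11934) + 839/2) + 13346 = (5120/5967 + 839/2) + 13346 = 5016553/11934 + 13346 = 164287717/11934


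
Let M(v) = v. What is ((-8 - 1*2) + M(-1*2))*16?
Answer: -192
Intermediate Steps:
((-8 - 1*2) + M(-1*2))*16 = ((-8 - 1*2) - 1*2)*16 = ((-8 - 2) - 2)*16 = (-10 - 2)*16 = -12*16 = -192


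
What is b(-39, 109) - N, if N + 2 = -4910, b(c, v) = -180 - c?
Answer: 4771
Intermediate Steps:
N = -4912 (N = -2 - 4910 = -4912)
b(-39, 109) - N = (-180 - 1*(-39)) - 1*(-4912) = (-180 + 39) + 4912 = -141 + 4912 = 4771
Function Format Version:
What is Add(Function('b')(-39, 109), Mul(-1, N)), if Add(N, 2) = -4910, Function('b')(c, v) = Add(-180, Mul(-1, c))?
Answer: 4771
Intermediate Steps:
N = -4912 (N = Add(-2, -4910) = -4912)
Add(Function('b')(-39, 109), Mul(-1, N)) = Add(Add(-180, Mul(-1, -39)), Mul(-1, -4912)) = Add(Add(-180, 39), 4912) = Add(-141, 4912) = 4771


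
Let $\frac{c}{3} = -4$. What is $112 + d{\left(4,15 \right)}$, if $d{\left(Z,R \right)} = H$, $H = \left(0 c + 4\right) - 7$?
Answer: $109$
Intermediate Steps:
$c = -12$ ($c = 3 \left(-4\right) = -12$)
$H = -3$ ($H = \left(0 \left(-12\right) + 4\right) - 7 = \left(0 + 4\right) - 7 = 4 - 7 = -3$)
$d{\left(Z,R \right)} = -3$
$112 + d{\left(4,15 \right)} = 112 - 3 = 109$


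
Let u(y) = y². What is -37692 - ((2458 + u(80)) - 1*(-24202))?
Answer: -70752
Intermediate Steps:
-37692 - ((2458 + u(80)) - 1*(-24202)) = -37692 - ((2458 + 80²) - 1*(-24202)) = -37692 - ((2458 + 6400) + 24202) = -37692 - (8858 + 24202) = -37692 - 1*33060 = -37692 - 33060 = -70752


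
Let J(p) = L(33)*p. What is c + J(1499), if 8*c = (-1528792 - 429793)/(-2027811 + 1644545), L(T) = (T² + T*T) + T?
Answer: 10162036261577/3066128 ≈ 3.3143e+6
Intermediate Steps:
L(T) = T + 2*T² (L(T) = (T² + T²) + T = 2*T² + T = T + 2*T²)
J(p) = 2211*p (J(p) = (33*(1 + 2*33))*p = (33*(1 + 66))*p = (33*67)*p = 2211*p)
c = 1958585/3066128 (c = ((-1528792 - 429793)/(-2027811 + 1644545))/8 = (-1958585/(-383266))/8 = (-1958585*(-1/383266))/8 = (⅛)*(1958585/383266) = 1958585/3066128 ≈ 0.63878)
c + J(1499) = 1958585/3066128 + 2211*1499 = 1958585/3066128 + 3314289 = 10162036261577/3066128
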